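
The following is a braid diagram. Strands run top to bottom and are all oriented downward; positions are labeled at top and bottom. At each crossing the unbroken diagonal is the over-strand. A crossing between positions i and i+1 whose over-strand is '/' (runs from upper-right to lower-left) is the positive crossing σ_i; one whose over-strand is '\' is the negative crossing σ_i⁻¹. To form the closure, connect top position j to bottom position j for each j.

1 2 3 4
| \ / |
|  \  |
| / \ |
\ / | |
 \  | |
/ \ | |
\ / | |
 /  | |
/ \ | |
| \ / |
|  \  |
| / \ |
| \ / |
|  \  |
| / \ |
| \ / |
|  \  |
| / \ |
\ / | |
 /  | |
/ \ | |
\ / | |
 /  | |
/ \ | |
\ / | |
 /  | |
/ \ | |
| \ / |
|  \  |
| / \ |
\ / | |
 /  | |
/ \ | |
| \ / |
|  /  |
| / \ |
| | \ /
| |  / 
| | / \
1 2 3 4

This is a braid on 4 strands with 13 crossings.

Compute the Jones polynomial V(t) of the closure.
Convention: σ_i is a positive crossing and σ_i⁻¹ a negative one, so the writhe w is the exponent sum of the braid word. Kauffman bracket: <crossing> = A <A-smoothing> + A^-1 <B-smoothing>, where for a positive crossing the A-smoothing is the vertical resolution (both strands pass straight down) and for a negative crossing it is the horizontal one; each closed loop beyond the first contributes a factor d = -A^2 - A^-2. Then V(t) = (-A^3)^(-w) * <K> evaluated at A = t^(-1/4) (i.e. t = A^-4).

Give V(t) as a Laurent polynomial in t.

t^4 - 2*t^3 + 3*t^2 - 4*t + 5 - 4*t^-1 + 3*t^-2 - 2*t^-3 + t^-4

Derivation:
Reading the diagram top to bottom ('/'-over between positions i,i+1 = s_i, '\'-over = s_i^-1): braid word = s2^-1 s1^-1 s1 s2^-1 s2^-1 s2^-1 s1 s1 s1 s2^-1 s1 s2 s3.
The presented braid s2^-1 s1^-1 s1 s2^-1 s2^-1 s2^-1 s1 s1 s1 s2^-1 s1 s2 s3 on 4 strands reduces by inverse Markov moves (closure unchanged at each step):
  Destabilize: the word has the form β·s3 where s3 occurs only as the final letter (β ∈ B_3); drop it and the last strand → 3 strands.
  Deconjugate: the word is γ·β·γ⁻¹ with γ = s2^-1 s1^-1 (prefix) and γ⁻¹ = s1 s2 (suffix); strip both.
Reduced to β = s1 s2^-1 s2^-1 s2^-1 s1 s1 s1 s2^-1 on 3 strands, 8 crossings.
Compute on β:
Braid: s1 s2^-1 s2^-1 s2^-1 s1 s1 s1 s2^-1 on 3 strands, 8 crossings.
Writhe w = (#positive) - (#negative) = 4 - 4 = 0.
Computing the Kauffman bracket via state sum. There are 2^8 = 256 states.
Each crossing splits two ways (0=vertical, 1=horizontal). The state's weight is A^(#A-smoothings - #B-smoothings) * d^(loops - 1).
Tabulate the states by total A-exponent and number of loops L (A-exp: L × count):
  A^8: L=5 ×1
  A^6: L=4 ×8
  A^4: L=3 ×25, L=5 ×3
  A^2: L=2 ×37, L=4 ×18, L=6 ×1
  A^0: L=1 ×25, L=3 ×37, L=5 ×8
  A^-2: L=2 ×37, L=4 ×18, L=6 ×1
  A^-4: L=3 ×25, L=5 ×3
  A^-6: L=4 ×8
  A^-8: L=5 ×1
Each group contributes A^e * Σ count * d^(L-1):
Powers of d = -A^2 - A^-2: d^2 = A^4 + 2 + A^-4; d^3 = -A^6 - 3*A^2 - 3*A^-2 - A^-6; d^4 = A^8 + 4*A^4 + 6 + 4*A^-4 + A^-8; d^5 = -A^10 - 5*A^6 - 10*A^2 - 10*A^-2 - 5*A^-6 - A^-10.
  A^8 * (d^4) = A^16 + 4*A^12 + 6*A^8 + 4*A^4 + 1
  A^6 * (8*d^3) = -8*A^12 - 24*A^8 - 24*A^4 - 8
  A^4 * (25*d^2 + 3*d^4) = 3*A^12 + 37*A^8 + 68*A^4 + 37 + 3*A^-4
  A^2 * (37*d + 18*d^3 + d^5) = -A^12 - 23*A^8 - 101*A^4 - 101 - 23*A^-4 - A^-8
  A^0 * (25 + 37*d^2 + 8*d^4) = 8*A^8 + 69*A^4 + 147 + 69*A^-4 + 8*A^-8
  A^-2 * (37*d + 18*d^3 + d^5) = -A^8 - 23*A^4 - 101 - 101*A^-4 - 23*A^-8 - A^-12
  A^-4 * (25*d^2 + 3*d^4) = 3*A^4 + 37 + 68*A^-4 + 37*A^-8 + 3*A^-12
  A^-6 * (8*d^3) = -8 - 24*A^-4 - 24*A^-8 - 8*A^-12
  A^-8 * (d^4) = 1 + 4*A^-4 + 6*A^-8 + 4*A^-12 + A^-16
Summing the groups: <K> = A^16 - 2*A^12 + 3*A^8 - 4*A^4 + 5 - 4*A^-4 + 3*A^-8 - 2*A^-12 + A^-16
Normalise by the writhe: (-A^3)^(-w) = (-A^3)^(0) = 1, so f(A) = 1 * <K> = A^16 - 2*A^12 + 3*A^8 - 4*A^4 + 5 - 4*A^-4 + 3*A^-8 - 2*A^-12 + A^-16.
Substitute A = t^(-1/4), i.e. A^e → t^(-e/4): V(t) = t^4 - 2*t^3 + 3*t^2 - 4*t + 5 - 4*t^-1 + 3*t^-2 - 2*t^-3 + t^-4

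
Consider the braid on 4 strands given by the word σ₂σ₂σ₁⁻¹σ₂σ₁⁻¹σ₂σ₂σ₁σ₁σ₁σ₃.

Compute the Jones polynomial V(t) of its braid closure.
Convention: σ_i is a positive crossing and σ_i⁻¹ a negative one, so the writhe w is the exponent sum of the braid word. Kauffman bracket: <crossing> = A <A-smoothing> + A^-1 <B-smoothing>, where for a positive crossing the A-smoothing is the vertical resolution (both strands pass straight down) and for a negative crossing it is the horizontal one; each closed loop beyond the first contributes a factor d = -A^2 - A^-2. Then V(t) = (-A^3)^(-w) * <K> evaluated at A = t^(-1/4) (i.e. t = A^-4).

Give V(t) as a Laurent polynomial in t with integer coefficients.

The presented braid s2 s2 s1^-1 s2 s1^-1 s2 s2 s1 s1 s1 s3 on 4 strands reduces by inverse Markov moves (closure unchanged at each step):
  Destabilize: the word has the form β·s3 where s3 occurs only as the final letter (β ∈ B_3); drop it and the last strand → 3 strands.
Reduced to β = s2 s2 s1^-1 s2 s1^-1 s2 s2 s1 s1 s1 on 3 strands, 10 crossings.
Compute on β:
Braid: s2 s2 s1^-1 s2 s1^-1 s2 s2 s1 s1 s1 on 3 strands, 10 crossings.
Writhe w = (#positive) - (#negative) = 8 - 2 = 6.
Computing the Kauffman bracket via state sum. There are 2^10 = 1024 states.
Smooth each crossing (0=||, 1=⌣⌢); contribution A^(Σ sign_k(1-2s_k)) * d^(L-1).
Tabulate the states by total A-exponent and number of loops L (A-exp: L × count):
  A^10: L=3 ×1
  A^8: L=2 ×7, L=4 ×3
  A^6: L=1 ×14, L=3 ×28, L=5 ×3
  A^4: L=2 ×88, L=4 ×31, L=6 ×1
  A^2: L=1 ×63, L=3 ×133, L=5 ×14
  A^0: L=2 ×159, L=4 ×91, L=6 ×2
  A^-2: L=3 ×180, L=5 ×30
  A^-4: L=4 ×116, L=6 ×4
  A^-6: L=5 ×45
  A^-8: L=6 ×10
  A^-10: L=7 ×1
Each group contributes A^e * Σ count * d^(L-1):
Powers of d = -A^2 - A^-2: d^2 = A^4 + 2 + A^-4; d^3 = -A^6 - 3*A^2 - 3*A^-2 - A^-6; d^4 = A^8 + 4*A^4 + 6 + 4*A^-4 + A^-8; d^5 = -A^10 - 5*A^6 - 10*A^2 - 10*A^-2 - 5*A^-6 - A^-10; d^6 = A^12 + 6*A^8 + 15*A^4 + 20 + 15*A^-4 + 6*A^-8 + A^-12.
  A^10 * (d^2) = A^14 + 2*A^10 + A^6
  A^8 * (7*d + 3*d^3) = -3*A^14 - 16*A^10 - 16*A^6 - 3*A^2
  A^6 * (14 + 28*d^2 + 3*d^4) = 3*A^14 + 40*A^10 + 88*A^6 + 40*A^2 + 3*A^-2
  A^4 * (88*d + 31*d^3 + d^5) = -A^14 - 36*A^10 - 191*A^6 - 191*A^2 - 36*A^-2 - A^-6
  A^2 * (63 + 133*d^2 + 14*d^4) = 14*A^10 + 189*A^6 + 413*A^2 + 189*A^-2 + 14*A^-6
  A^0 * (159*d + 91*d^3 + 2*d^5) = -2*A^10 - 101*A^6 - 452*A^2 - 452*A^-2 - 101*A^-6 - 2*A^-10
  A^-2 * (180*d^2 + 30*d^4) = 30*A^6 + 300*A^2 + 540*A^-2 + 300*A^-6 + 30*A^-10
  A^-4 * (116*d^3 + 4*d^5) = -4*A^6 - 136*A^2 - 388*A^-2 - 388*A^-6 - 136*A^-10 - 4*A^-14
  A^-6 * (45*d^4) = 45*A^2 + 180*A^-2 + 270*A^-6 + 180*A^-10 + 45*A^-14
  A^-8 * (10*d^5) = -10*A^2 - 50*A^-2 - 100*A^-6 - 100*A^-10 - 50*A^-14 - 10*A^-18
  A^-10 * (d^6) = A^2 + 6*A^-2 + 15*A^-6 + 20*A^-10 + 15*A^-14 + 6*A^-18 + A^-22
Summing the groups: <K> = 2*A^10 - 4*A^6 + 7*A^2 - 8*A^-2 + 9*A^-6 - 8*A^-10 + 6*A^-14 - 4*A^-18 + A^-22
Normalise by the writhe: (-A^3)^(-w) = (-A^3)^(-6) = A^-18, so f(A) = A^-18 * <K> = 2*A^-8 - 4*A^-12 + 7*A^-16 - 8*A^-20 + 9*A^-24 - 8*A^-28 + 6*A^-32 - 4*A^-36 + A^-40.
Substitute A = t^(-1/4), i.e. A^e → t^(-e/4): V(t) = t^10 - 4*t^9 + 6*t^8 - 8*t^7 + 9*t^6 - 8*t^5 + 7*t^4 - 4*t^3 + 2*t^2

Answer: t^10 - 4*t^9 + 6*t^8 - 8*t^7 + 9*t^6 - 8*t^5 + 7*t^4 - 4*t^3 + 2*t^2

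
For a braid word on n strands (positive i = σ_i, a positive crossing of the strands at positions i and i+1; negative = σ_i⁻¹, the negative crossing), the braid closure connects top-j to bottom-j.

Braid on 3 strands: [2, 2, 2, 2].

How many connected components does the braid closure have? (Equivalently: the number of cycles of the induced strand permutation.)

Track the strand permutation on 3 strands, starting from identity.
  step 1: s2 swaps positions 2,3 -> [1 3 2]
  step 2: s2 swaps positions 2,3 -> [1 2 3]
  step 3: s2 swaps positions 2,3 -> [1 3 2]
  step 4: s2 swaps positions 2,3 -> [1 2 3]
Final permutation (position -> original strand): [1 2 3]
Closure components = cycle count of this permutation = 3.

Answer: 3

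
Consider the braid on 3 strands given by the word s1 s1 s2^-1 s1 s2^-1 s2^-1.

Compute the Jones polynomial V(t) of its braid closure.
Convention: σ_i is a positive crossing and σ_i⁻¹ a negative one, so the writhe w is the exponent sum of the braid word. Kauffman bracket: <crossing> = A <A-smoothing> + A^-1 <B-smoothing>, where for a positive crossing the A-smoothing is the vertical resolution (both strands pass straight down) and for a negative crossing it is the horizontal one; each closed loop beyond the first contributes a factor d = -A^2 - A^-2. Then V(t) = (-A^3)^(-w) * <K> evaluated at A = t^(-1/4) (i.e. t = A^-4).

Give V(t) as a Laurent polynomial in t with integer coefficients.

-t^3 + 2*t^2 - 2*t + 3 - 2*t^-1 + 2*t^-2 - t^-3

Derivation:
Braid: s1 s1 s2^-1 s1 s2^-1 s2^-1 on 3 strands, 6 crossings.
Writhe w = (#positive) - (#negative) = 3 - 3 = 0.
Enumerate smoothing states for the bracket polynomial. There are 2^6 = 64 states.
Smooth each crossing (0=||, 1=⌣⌢); contribution A^(Σ sign_k(1-2s_k)) * d^(L-1).
Tabulate the states by total A-exponent and number of loops L (A-exp: L × count):
  A^6: L=4 ×1
  A^4: L=3 ×6
  A^2: L=2 ×14, L=4 ×1
  A^0: L=1 ×13, L=3 ×7
  A^-2: L=2 ×14, L=4 ×1
  A^-4: L=3 ×6
  A^-6: L=4 ×1
Each group contributes A^e * Σ count * d^(L-1):
Powers of d = -A^2 - A^-2: d^2 = A^4 + 2 + A^-4; d^3 = -A^6 - 3*A^2 - 3*A^-2 - A^-6.
  A^6 * (d^3) = -A^12 - 3*A^8 - 3*A^4 - 1
  A^4 * (6*d^2) = 6*A^8 + 12*A^4 + 6
  A^2 * (14*d + d^3) = -A^8 - 17*A^4 - 17 - A^-4
  A^0 * (13 + 7*d^2) = 7*A^4 + 27 + 7*A^-4
  A^-2 * (14*d + d^3) = -A^4 - 17 - 17*A^-4 - A^-8
  A^-4 * (6*d^2) = 6 + 12*A^-4 + 6*A^-8
  A^-6 * (d^3) = -1 - 3*A^-4 - 3*A^-8 - A^-12
Summing the groups: <K> = -A^12 + 2*A^8 - 2*A^4 + 3 - 2*A^-4 + 2*A^-8 - A^-12
Normalise by the writhe: (-A^3)^(-w) = (-A^3)^(0) = 1, so f(A) = 1 * <K> = -A^12 + 2*A^8 - 2*A^4 + 3 - 2*A^-4 + 2*A^-8 - A^-12.
Substitute A = t^(-1/4), i.e. A^e → t^(-e/4): V(t) = -t^3 + 2*t^2 - 2*t + 3 - 2*t^-1 + 2*t^-2 - t^-3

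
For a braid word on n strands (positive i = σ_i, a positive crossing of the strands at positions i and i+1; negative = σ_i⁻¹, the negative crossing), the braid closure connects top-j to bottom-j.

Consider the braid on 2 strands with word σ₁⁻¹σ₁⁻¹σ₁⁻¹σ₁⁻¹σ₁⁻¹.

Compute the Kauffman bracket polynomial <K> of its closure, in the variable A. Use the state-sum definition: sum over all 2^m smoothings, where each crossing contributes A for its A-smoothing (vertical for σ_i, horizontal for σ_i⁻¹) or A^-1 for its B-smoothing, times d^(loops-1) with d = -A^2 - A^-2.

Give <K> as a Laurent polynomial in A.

A^13 - A^9 + A^5 - A - A^-7

Derivation:
Braid: s1^-1 s1^-1 s1^-1 s1^-1 s1^-1 on 2 strands, 5 crossings.
Writhe w = (#positive) - (#negative) = 0 - 5 = -5.
Enumerate smoothing states for the bracket polynomial. There are 2^5 = 32 states.
For each crossing: s=0 is the vertical smoothing, s=1 horizontal. Crossing k contributes A^(sign_k * (1 - 2*s_k)); loop factor d = -A^2 - A^-2.
  state 00000: A-exp=-5, loops=2, term = A^-5 * d^1
  state 00001: A-exp=-3, loops=1, term = A^-3 * d^0
  state 00010: A-exp=-3, loops=1, term = A^-3 * d^0
  state 00011: A-exp=-1, loops=2, term = A^-1 * d^1
  state 00100: A-exp=-3, loops=1, term = A^-3 * d^0
  state 00101: A-exp=-1, loops=2, term = A^-1 * d^1
  state 00110: A-exp=-1, loops=2, term = A^-1 * d^1
  state 00111: A-exp=+1, loops=3, term = A^1 * d^2
  state 01000: A-exp=-3, loops=1, term = A^-3 * d^0
  state 01001: A-exp=-1, loops=2, term = A^-1 * d^1
  state 01010: A-exp=-1, loops=2, term = A^-1 * d^1
  state 01011: A-exp=+1, loops=3, term = A^1 * d^2
  state 01100: A-exp=-1, loops=2, term = A^-1 * d^1
  state 01101: A-exp=+1, loops=3, term = A^1 * d^2
  state 01110: A-exp=+1, loops=3, term = A^1 * d^2
  state 01111: A-exp=+3, loops=4, term = A^3 * d^3
  state 10000: A-exp=-3, loops=1, term = A^-3 * d^0
  state 10001: A-exp=-1, loops=2, term = A^-1 * d^1
  state 10010: A-exp=-1, loops=2, term = A^-1 * d^1
  state 10011: A-exp=+1, loops=3, term = A^1 * d^2
  state 10100: A-exp=-1, loops=2, term = A^-1 * d^1
  state 10101: A-exp=+1, loops=3, term = A^1 * d^2
  state 10110: A-exp=+1, loops=3, term = A^1 * d^2
  state 10111: A-exp=+3, loops=4, term = A^3 * d^3
  state 11000: A-exp=-1, loops=2, term = A^-1 * d^1
  state 11001: A-exp=+1, loops=3, term = A^1 * d^2
  state 11010: A-exp=+1, loops=3, term = A^1 * d^2
  state 11011: A-exp=+3, loops=4, term = A^3 * d^3
  state 11100: A-exp=+1, loops=3, term = A^1 * d^2
  state 11101: A-exp=+3, loops=4, term = A^3 * d^3
  state 11110: A-exp=+3, loops=4, term = A^3 * d^3
  state 11111: A-exp=+5, loops=5, term = A^5 * d^4
Collect the terms by A-exponent (count of states per loop number):
Powers of d = -A^2 - A^-2: d^2 = A^4 + 2 + A^-4; d^3 = -A^6 - 3*A^2 - 3*A^-2 - A^-6; d^4 = A^8 + 4*A^4 + 6 + 4*A^-4 + A^-8.
  A^5 * (d^4) = A^13 + 4*A^9 + 6*A^5 + 4*A + A^-3
  A^3 * (5*d^3) = -5*A^9 - 15*A^5 - 15*A - 5*A^-3
  A^1 * (10*d^2) = 10*A^5 + 20*A + 10*A^-3
  A^-1 * (10*d) = -10*A - 10*A^-3
  A^-3 * (5) = 5*A^-3
  A^-5 * (d) = -A^-3 - A^-7
Summing the groups: <K> = A^13 - A^9 + A^5 - A - A^-7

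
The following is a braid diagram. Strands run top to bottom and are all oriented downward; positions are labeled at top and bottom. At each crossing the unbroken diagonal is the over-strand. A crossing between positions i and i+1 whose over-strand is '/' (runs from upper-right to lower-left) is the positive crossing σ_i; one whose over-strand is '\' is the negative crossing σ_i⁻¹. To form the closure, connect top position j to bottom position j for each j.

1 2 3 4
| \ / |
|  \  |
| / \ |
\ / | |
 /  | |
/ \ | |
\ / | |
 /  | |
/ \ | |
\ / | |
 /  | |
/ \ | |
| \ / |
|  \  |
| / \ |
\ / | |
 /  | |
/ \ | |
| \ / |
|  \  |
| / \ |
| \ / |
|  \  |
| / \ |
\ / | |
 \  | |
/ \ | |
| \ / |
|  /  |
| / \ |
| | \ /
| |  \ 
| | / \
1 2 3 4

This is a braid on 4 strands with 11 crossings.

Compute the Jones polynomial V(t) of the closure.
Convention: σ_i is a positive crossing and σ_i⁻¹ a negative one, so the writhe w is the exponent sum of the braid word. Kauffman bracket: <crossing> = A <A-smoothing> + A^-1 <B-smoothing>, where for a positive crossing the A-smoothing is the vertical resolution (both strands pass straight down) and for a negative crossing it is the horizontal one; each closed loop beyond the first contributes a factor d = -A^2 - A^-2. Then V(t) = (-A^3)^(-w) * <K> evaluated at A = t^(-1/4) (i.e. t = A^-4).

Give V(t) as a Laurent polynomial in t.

-t^3 + 2*t^2 - 2*t + 3 - 2*t^-1 + 2*t^-2 - t^-3

Derivation:
Reading the diagram top to bottom ('/'-over between positions i,i+1 = s_i, '\'-over = s_i^-1): braid word = s2^-1 s1 s1 s1 s2^-1 s1 s2^-1 s2^-1 s1^-1 s2 s3^-1.
The presented braid s2^-1 s1 s1 s1 s2^-1 s1 s2^-1 s2^-1 s1^-1 s2 s3^-1 on 4 strands reduces by inverse Markov moves (closure unchanged at each step):
  Destabilize: the word has the form β·s3^-1 where s3^-1 occurs only as the final letter (β ∈ B_3); drop it and the last strand → 3 strands.
  Deconjugate: the word is γ·β·γ⁻¹ with γ = s2^-1 s1 (prefix) and γ⁻¹ = s1^-1 s2 (suffix); strip both.
Reduced to β = s1 s1 s2^-1 s1 s2^-1 s2^-1 on 3 strands, 6 crossings.
Compute on β:
Braid: s1 s1 s2^-1 s1 s2^-1 s2^-1 on 3 strands, 6 crossings.
Writhe w = (#positive) - (#negative) = 3 - 3 = 0.
Enumerate smoothing states for the bracket polynomial. There are 2^6 = 64 states.
Smooth each crossing (0=||, 1=⌣⌢); contribution A^(Σ sign_k(1-2s_k)) * d^(L-1).
Tabulate the states by total A-exponent and number of loops L (A-exp: L × count):
  A^6: L=4 ×1
  A^4: L=3 ×6
  A^2: L=2 ×14, L=4 ×1
  A^0: L=1 ×13, L=3 ×7
  A^-2: L=2 ×14, L=4 ×1
  A^-4: L=3 ×6
  A^-6: L=4 ×1
Each group contributes A^e * Σ count * d^(L-1):
Powers of d = -A^2 - A^-2: d^2 = A^4 + 2 + A^-4; d^3 = -A^6 - 3*A^2 - 3*A^-2 - A^-6.
  A^6 * (d^3) = -A^12 - 3*A^8 - 3*A^4 - 1
  A^4 * (6*d^2) = 6*A^8 + 12*A^4 + 6
  A^2 * (14*d + d^3) = -A^8 - 17*A^4 - 17 - A^-4
  A^0 * (13 + 7*d^2) = 7*A^4 + 27 + 7*A^-4
  A^-2 * (14*d + d^3) = -A^4 - 17 - 17*A^-4 - A^-8
  A^-4 * (6*d^2) = 6 + 12*A^-4 + 6*A^-8
  A^-6 * (d^3) = -1 - 3*A^-4 - 3*A^-8 - A^-12
Summing the groups: <K> = -A^12 + 2*A^8 - 2*A^4 + 3 - 2*A^-4 + 2*A^-8 - A^-12
Normalise by the writhe: (-A^3)^(-w) = (-A^3)^(0) = 1, so f(A) = 1 * <K> = -A^12 + 2*A^8 - 2*A^4 + 3 - 2*A^-4 + 2*A^-8 - A^-12.
Substitute A = t^(-1/4), i.e. A^e → t^(-e/4): V(t) = -t^3 + 2*t^2 - 2*t + 3 - 2*t^-1 + 2*t^-2 - t^-3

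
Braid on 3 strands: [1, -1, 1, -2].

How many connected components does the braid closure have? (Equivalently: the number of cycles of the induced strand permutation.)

1

Derivation:
Track the strand permutation on 3 strands, starting from identity.
  step 1: s1 swaps positions 1,2 -> [2 1 3]
  step 2: s1^-1 swaps positions 1,2 -> [1 2 3]
  step 3: s1 swaps positions 1,2 -> [2 1 3]
  step 4: s2^-1 swaps positions 2,3 -> [2 3 1]
Final permutation (position -> original strand): [2 3 1]
Closure components = cycle count of this permutation = 1.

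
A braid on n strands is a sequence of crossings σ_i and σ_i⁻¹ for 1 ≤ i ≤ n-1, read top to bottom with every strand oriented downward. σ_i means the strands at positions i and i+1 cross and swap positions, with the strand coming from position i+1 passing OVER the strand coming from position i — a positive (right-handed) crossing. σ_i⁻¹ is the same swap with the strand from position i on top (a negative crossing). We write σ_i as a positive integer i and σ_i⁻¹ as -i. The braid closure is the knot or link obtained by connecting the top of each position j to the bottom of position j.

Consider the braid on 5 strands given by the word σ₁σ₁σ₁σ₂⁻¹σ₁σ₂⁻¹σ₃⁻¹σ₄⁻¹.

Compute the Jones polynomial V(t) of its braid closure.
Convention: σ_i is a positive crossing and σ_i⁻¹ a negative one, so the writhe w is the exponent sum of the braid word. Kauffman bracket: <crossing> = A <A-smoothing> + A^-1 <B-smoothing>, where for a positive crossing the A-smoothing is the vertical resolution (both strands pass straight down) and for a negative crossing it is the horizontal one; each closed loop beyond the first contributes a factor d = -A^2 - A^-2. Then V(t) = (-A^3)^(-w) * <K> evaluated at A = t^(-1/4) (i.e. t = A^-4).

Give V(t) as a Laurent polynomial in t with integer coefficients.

The presented braid s1 s1 s1 s2^-1 s1 s2^-1 s3^-1 s4^-1 on 5 strands reduces by inverse Markov moves (closure unchanged at each step):
  Destabilize: the word has the form β·s4^-1 where s4^-1 occurs only as the final letter (β ∈ B_4); drop it and the last strand → 4 strands.
  Destabilize: the word has the form β·s3^-1 where s3^-1 occurs only as the final letter (β ∈ B_3); drop it and the last strand → 3 strands.
Reduced to β = s1 s1 s1 s2^-1 s1 s2^-1 on 3 strands, 6 crossings.
Compute on β:
Braid: s1 s1 s1 s2^-1 s1 s2^-1 on 3 strands, 6 crossings.
Writhe w = (#positive) - (#negative) = 4 - 2 = 2.
State-sum expansion of <K>. There are 2^6 = 64 states.
For each crossing: s=0 is the vertical smoothing, s=1 horizontal. Crossing k contributes A^(sign_k * (1 - 2*s_k)); loop factor d = -A^2 - A^-2.
Tabulate the states by total A-exponent and number of loops L (A-exp: L × count):
  A^6: L=3 ×1
  A^4: L=2 ×6
  A^2: L=1 ×11, L=3 ×4
  A^0: L=2 ×19, L=4 ×1
  A^-2: L=3 ×15
  A^-4: L=4 ×6
  A^-6: L=5 ×1
Each group contributes A^e * Σ count * d^(L-1):
Powers of d = -A^2 - A^-2: d^2 = A^4 + 2 + A^-4; d^3 = -A^6 - 3*A^2 - 3*A^-2 - A^-6; d^4 = A^8 + 4*A^4 + 6 + 4*A^-4 + A^-8.
  A^6 * (d^2) = A^10 + 2*A^6 + A^2
  A^4 * (6*d) = -6*A^6 - 6*A^2
  A^2 * (11 + 4*d^2) = 4*A^6 + 19*A^2 + 4*A^-2
  A^0 * (19*d + d^3) = -A^6 - 22*A^2 - 22*A^-2 - A^-6
  A^-2 * (15*d^2) = 15*A^2 + 30*A^-2 + 15*A^-6
  A^-4 * (6*d^3) = -6*A^2 - 18*A^-2 - 18*A^-6 - 6*A^-10
  A^-6 * (d^4) = A^2 + 4*A^-2 + 6*A^-6 + 4*A^-10 + A^-14
Summing the groups: <K> = A^10 - A^6 + 2*A^2 - 2*A^-2 + 2*A^-6 - 2*A^-10 + A^-14
Normalise by the writhe: (-A^3)^(-w) = (-A^3)^(-2) = A^-6, so f(A) = A^-6 * <K> = A^4 - 1 + 2*A^-4 - 2*A^-8 + 2*A^-12 - 2*A^-16 + A^-20.
Substitute A = t^(-1/4), i.e. A^e → t^(-e/4): V(t) = t^5 - 2*t^4 + 2*t^3 - 2*t^2 + 2*t - 1 + t^-1

Answer: t^5 - 2*t^4 + 2*t^3 - 2*t^2 + 2*t - 1 + t^-1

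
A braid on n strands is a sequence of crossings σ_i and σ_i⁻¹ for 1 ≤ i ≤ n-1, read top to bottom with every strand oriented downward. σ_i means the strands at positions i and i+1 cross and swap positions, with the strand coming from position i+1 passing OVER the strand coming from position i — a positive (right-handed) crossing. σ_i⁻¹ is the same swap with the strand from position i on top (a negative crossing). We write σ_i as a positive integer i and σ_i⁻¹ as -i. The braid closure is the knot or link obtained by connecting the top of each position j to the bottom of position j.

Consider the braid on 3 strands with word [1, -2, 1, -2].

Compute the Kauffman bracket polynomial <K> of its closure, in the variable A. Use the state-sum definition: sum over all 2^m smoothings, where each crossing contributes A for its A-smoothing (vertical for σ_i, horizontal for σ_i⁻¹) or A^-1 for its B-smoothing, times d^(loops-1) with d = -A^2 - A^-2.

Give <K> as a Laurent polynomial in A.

Braid: s1 s2^-1 s1 s2^-1 on 3 strands, 4 crossings.
Writhe w = (#positive) - (#negative) = 2 - 2 = 0.
State-sum expansion of <K>. There are 2^4 = 16 states.
Each crossing splits two ways (0=vertical, 1=horizontal). The state's weight is A^(#A-smoothings - #B-smoothings) * d^(loops - 1).
  state 0000: A-exp=+0, loops=3, term = A^0 * d^2
  state 0001: A-exp=+2, loops=2, term = A^2 * d^1
  state 0010: A-exp=-2, loops=2, term = A^-2 * d^1
  state 0011: A-exp=+0, loops=1, term = A^0 * d^0
  state 0100: A-exp=+2, loops=2, term = A^2 * d^1
  state 0101: A-exp=+4, loops=3, term = A^4 * d^2
  state 0110: A-exp=+0, loops=1, term = A^0 * d^0
  state 0111: A-exp=+2, loops=2, term = A^2 * d^1
  state 1000: A-exp=-2, loops=2, term = A^-2 * d^1
  state 1001: A-exp=+0, loops=1, term = A^0 * d^0
  state 1010: A-exp=-4, loops=3, term = A^-4 * d^2
  state 1011: A-exp=-2, loops=2, term = A^-2 * d^1
  state 1100: A-exp=+0, loops=1, term = A^0 * d^0
  state 1101: A-exp=+2, loops=2, term = A^2 * d^1
  state 1110: A-exp=-2, loops=2, term = A^-2 * d^1
  state 1111: A-exp=+0, loops=1, term = A^0 * d^0
Collect the terms by A-exponent (count of states per loop number):
Powers of d = -A^2 - A^-2: d^2 = A^4 + 2 + A^-4.
  A^4 * (d^2) = A^8 + 2*A^4 + 1
  A^2 * (4*d) = -4*A^4 - 4
  A^0 * (5 + d^2) = A^4 + 7 + A^-4
  A^-2 * (4*d) = -4 - 4*A^-4
  A^-4 * (d^2) = 1 + 2*A^-4 + A^-8
Summing the groups: <K> = A^8 - A^4 + 1 - A^-4 + A^-8

Answer: A^8 - A^4 + 1 - A^-4 + A^-8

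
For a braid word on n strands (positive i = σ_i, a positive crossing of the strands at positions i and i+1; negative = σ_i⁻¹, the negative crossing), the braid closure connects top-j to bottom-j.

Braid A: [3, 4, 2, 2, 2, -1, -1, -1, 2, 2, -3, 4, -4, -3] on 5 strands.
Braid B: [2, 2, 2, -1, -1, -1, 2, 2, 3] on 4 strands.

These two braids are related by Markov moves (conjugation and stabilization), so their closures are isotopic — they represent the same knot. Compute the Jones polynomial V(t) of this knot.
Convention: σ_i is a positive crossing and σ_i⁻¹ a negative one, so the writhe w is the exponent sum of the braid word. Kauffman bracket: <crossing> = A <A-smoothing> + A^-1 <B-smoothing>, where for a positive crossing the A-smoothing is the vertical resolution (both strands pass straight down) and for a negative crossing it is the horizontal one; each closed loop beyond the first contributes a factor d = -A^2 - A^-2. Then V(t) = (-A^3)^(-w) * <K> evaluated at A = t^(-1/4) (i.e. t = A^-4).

-t^6 + t^5 - 2*t^4 + 3*t^3 - 2*t^2 + 3*t - 1 + t^-1 - t^-2

Derivation:
Markov-equivalent braids have isotopic closures, hence identical knot invariants. Strip the Markov moves from each word to reach a common short braid β, then compute V(t) once on β.
Braid A: s3 s4 s2 s2 s2 s1^-1 s1^-1 s1^-1 s2 s2 s3^-1 s4 s4^-1 s3^-1 on 5 strands reduces by inverse Markov moves (closure unchanged at each step):
  Deconjugate: the word is γ·β·γ⁻¹ with γ = s3 s4 (prefix) and γ⁻¹ = s4^-1 s3^-1 (suffix); strip both.
  Destabilize: the word has the form β·s4 where s4 occurs only as the final letter (β ∈ B_4); drop it and the last strand → 4 strands.
  Destabilize: the word has the form β·s3^-1 where s3^-1 occurs only as the final letter (β ∈ B_3); drop it and the last strand → 3 strands.
Reduced to β = s2 s2 s2 s1^-1 s1^-1 s1^-1 s2 s2 on 3 strands, 8 crossings.
Braid B: s2 s2 s2 s1^-1 s1^-1 s1^-1 s2 s2 s3 on 4 strands reduces by inverse Markov moves (closure unchanged at each step):
  Destabilize: the word has the form β·s3 where s3 occurs only as the final letter (β ∈ B_3); drop it and the last strand → 3 strands.
Reduced to β = s2 s2 s2 s1^-1 s1^-1 s1^-1 s2 s2 on 3 strands, 8 crossings.
Both give the same β = s2 s2 s2 s1^-1 s1^-1 s1^-1 s2 s2 on 3 strands, so one state sum suffices:
Braid: s2 s2 s2 s1^-1 s1^-1 s1^-1 s2 s2 on 3 strands, 8 crossings.
Writhe w = (#positive) - (#negative) = 5 - 3 = 2.
Computing the Kauffman bracket via state sum. There are 2^8 = 256 states.
For each crossing: s=0 is the vertical smoothing, s=1 horizontal. Crossing k contributes A^(sign_k * (1 - 2*s_k)); loop factor d = -A^2 - A^-2.
Tabulate the states by total A-exponent and number of loops L (A-exp: L × count):
  A^8: L=4 ×1
  A^6: L=3 ×8
  A^4: L=2 ×18, L=4 ×10
  A^2: L=1 ×15, L=3 ×31, L=5 ×10
  A^0: L=2 ×35, L=4 ×30, L=6 ×5
  A^-2: L=3 ×40, L=5 ×15, L=7 ×1
  A^-4: L=4 ×25, L=6 ×3
  A^-6: L=5 ×8
  A^-8: L=6 ×1
Each group contributes A^e * Σ count * d^(L-1):
Powers of d = -A^2 - A^-2: d^2 = A^4 + 2 + A^-4; d^3 = -A^6 - 3*A^2 - 3*A^-2 - A^-6; d^4 = A^8 + 4*A^4 + 6 + 4*A^-4 + A^-8; d^5 = -A^10 - 5*A^6 - 10*A^2 - 10*A^-2 - 5*A^-6 - A^-10; d^6 = A^12 + 6*A^8 + 15*A^4 + 20 + 15*A^-4 + 6*A^-8 + A^-12.
  A^8 * (d^3) = -A^14 - 3*A^10 - 3*A^6 - A^2
  A^6 * (8*d^2) = 8*A^10 + 16*A^6 + 8*A^2
  A^4 * (18*d + 10*d^3) = -10*A^10 - 48*A^6 - 48*A^2 - 10*A^-2
  A^2 * (15 + 31*d^2 + 10*d^4) = 10*A^10 + 71*A^6 + 137*A^2 + 71*A^-2 + 10*A^-6
  A^0 * (35*d + 30*d^3 + 5*d^5) = -5*A^10 - 55*A^6 - 175*A^2 - 175*A^-2 - 55*A^-6 - 5*A^-10
  A^-2 * (40*d^2 + 15*d^4 + d^6) = A^10 + 21*A^6 + 115*A^2 + 190*A^-2 + 115*A^-6 + 21*A^-10 + A^-14
  A^-4 * (25*d^3 + 3*d^5) = -3*A^6 - 40*A^2 - 105*A^-2 - 105*A^-6 - 40*A^-10 - 3*A^-14
  A^-6 * (8*d^4) = 8*A^2 + 32*A^-2 + 48*A^-6 + 32*A^-10 + 8*A^-14
  A^-8 * (d^5) = -A^2 - 5*A^-2 - 10*A^-6 - 10*A^-10 - 5*A^-14 - A^-18
Summing the groups: <K> = -A^14 + A^10 - A^6 + 3*A^2 - 2*A^-2 + 3*A^-6 - 2*A^-10 + A^-14 - A^-18
Normalise by the writhe: (-A^3)^(-w) = (-A^3)^(-2) = A^-6, so f(A) = A^-6 * <K> = -A^8 + A^4 - 1 + 3*A^-4 - 2*A^-8 + 3*A^-12 - 2*A^-16 + A^-20 - A^-24.
Substitute A = t^(-1/4), i.e. A^e → t^(-e/4): V(t) = -t^6 + t^5 - 2*t^4 + 3*t^3 - 2*t^2 + 3*t - 1 + t^-1 - t^-2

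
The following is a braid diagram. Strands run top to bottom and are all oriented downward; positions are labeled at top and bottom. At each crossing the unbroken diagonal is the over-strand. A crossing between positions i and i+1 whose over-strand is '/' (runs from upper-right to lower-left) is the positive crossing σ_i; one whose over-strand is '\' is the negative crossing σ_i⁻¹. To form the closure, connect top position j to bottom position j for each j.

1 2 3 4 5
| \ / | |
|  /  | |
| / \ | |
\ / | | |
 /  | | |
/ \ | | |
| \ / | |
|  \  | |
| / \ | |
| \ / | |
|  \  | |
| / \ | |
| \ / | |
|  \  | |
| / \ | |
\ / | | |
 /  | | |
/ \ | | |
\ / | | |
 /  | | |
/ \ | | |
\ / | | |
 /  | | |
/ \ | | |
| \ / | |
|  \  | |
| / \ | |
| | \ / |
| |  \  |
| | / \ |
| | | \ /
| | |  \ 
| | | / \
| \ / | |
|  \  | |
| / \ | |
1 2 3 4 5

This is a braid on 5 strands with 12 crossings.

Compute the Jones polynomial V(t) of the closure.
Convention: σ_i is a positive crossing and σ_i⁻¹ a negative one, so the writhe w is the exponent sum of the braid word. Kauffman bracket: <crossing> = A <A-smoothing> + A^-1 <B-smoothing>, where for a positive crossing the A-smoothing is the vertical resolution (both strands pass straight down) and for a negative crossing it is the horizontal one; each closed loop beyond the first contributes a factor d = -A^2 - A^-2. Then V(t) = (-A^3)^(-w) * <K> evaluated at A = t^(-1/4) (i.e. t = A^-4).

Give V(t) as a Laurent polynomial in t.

t^4 - 2*t^3 + 3*t^2 - 4*t + 5 - 4*t^-1 + 3*t^-2 - 2*t^-3 + t^-4

Derivation:
Reading the diagram top to bottom ('/'-over between positions i,i+1 = s_i, '\'-over = s_i^-1): braid word = s2 s1 s2^-1 s2^-1 s2^-1 s1 s1 s1 s2^-1 s3^-1 s4^-1 s2^-1.
The presented braid s2 s1 s2^-1 s2^-1 s2^-1 s1 s1 s1 s2^-1 s3^-1 s4^-1 s2^-1 on 5 strands reduces by inverse Markov moves (closure unchanged at each step):
  Deconjugate: the word is γ·β·γ⁻¹ with γ = s2 (prefix) and γ⁻¹ = s2^-1 (suffix); strip both.
  Destabilize: the word has the form β·s4^-1 where s4^-1 occurs only as the final letter (β ∈ B_4); drop it and the last strand → 4 strands.
  Destabilize: the word has the form β·s3^-1 where s3^-1 occurs only as the final letter (β ∈ B_3); drop it and the last strand → 3 strands.
Reduced to β = s1 s2^-1 s2^-1 s2^-1 s1 s1 s1 s2^-1 on 3 strands, 8 crossings.
Compute on β:
Braid: s1 s2^-1 s2^-1 s2^-1 s1 s1 s1 s2^-1 on 3 strands, 8 crossings.
Writhe w = (#positive) - (#negative) = 4 - 4 = 0.
Enumerate smoothing states for the bracket polynomial. There are 2^8 = 256 states.
Each crossing splits two ways (0=vertical, 1=horizontal). The state's weight is A^(#A-smoothings - #B-smoothings) * d^(loops - 1).
Tabulate the states by total A-exponent and number of loops L (A-exp: L × count):
  A^8: L=5 ×1
  A^6: L=4 ×8
  A^4: L=3 ×25, L=5 ×3
  A^2: L=2 ×37, L=4 ×18, L=6 ×1
  A^0: L=1 ×25, L=3 ×37, L=5 ×8
  A^-2: L=2 ×37, L=4 ×18, L=6 ×1
  A^-4: L=3 ×25, L=5 ×3
  A^-6: L=4 ×8
  A^-8: L=5 ×1
Each group contributes A^e * Σ count * d^(L-1):
Powers of d = -A^2 - A^-2: d^2 = A^4 + 2 + A^-4; d^3 = -A^6 - 3*A^2 - 3*A^-2 - A^-6; d^4 = A^8 + 4*A^4 + 6 + 4*A^-4 + A^-8; d^5 = -A^10 - 5*A^6 - 10*A^2 - 10*A^-2 - 5*A^-6 - A^-10.
  A^8 * (d^4) = A^16 + 4*A^12 + 6*A^8 + 4*A^4 + 1
  A^6 * (8*d^3) = -8*A^12 - 24*A^8 - 24*A^4 - 8
  A^4 * (25*d^2 + 3*d^4) = 3*A^12 + 37*A^8 + 68*A^4 + 37 + 3*A^-4
  A^2 * (37*d + 18*d^3 + d^5) = -A^12 - 23*A^8 - 101*A^4 - 101 - 23*A^-4 - A^-8
  A^0 * (25 + 37*d^2 + 8*d^4) = 8*A^8 + 69*A^4 + 147 + 69*A^-4 + 8*A^-8
  A^-2 * (37*d + 18*d^3 + d^5) = -A^8 - 23*A^4 - 101 - 101*A^-4 - 23*A^-8 - A^-12
  A^-4 * (25*d^2 + 3*d^4) = 3*A^4 + 37 + 68*A^-4 + 37*A^-8 + 3*A^-12
  A^-6 * (8*d^3) = -8 - 24*A^-4 - 24*A^-8 - 8*A^-12
  A^-8 * (d^4) = 1 + 4*A^-4 + 6*A^-8 + 4*A^-12 + A^-16
Summing the groups: <K> = A^16 - 2*A^12 + 3*A^8 - 4*A^4 + 5 - 4*A^-4 + 3*A^-8 - 2*A^-12 + A^-16
Normalise by the writhe: (-A^3)^(-w) = (-A^3)^(0) = 1, so f(A) = 1 * <K> = A^16 - 2*A^12 + 3*A^8 - 4*A^4 + 5 - 4*A^-4 + 3*A^-8 - 2*A^-12 + A^-16.
Substitute A = t^(-1/4), i.e. A^e → t^(-e/4): V(t) = t^4 - 2*t^3 + 3*t^2 - 4*t + 5 - 4*t^-1 + 3*t^-2 - 2*t^-3 + t^-4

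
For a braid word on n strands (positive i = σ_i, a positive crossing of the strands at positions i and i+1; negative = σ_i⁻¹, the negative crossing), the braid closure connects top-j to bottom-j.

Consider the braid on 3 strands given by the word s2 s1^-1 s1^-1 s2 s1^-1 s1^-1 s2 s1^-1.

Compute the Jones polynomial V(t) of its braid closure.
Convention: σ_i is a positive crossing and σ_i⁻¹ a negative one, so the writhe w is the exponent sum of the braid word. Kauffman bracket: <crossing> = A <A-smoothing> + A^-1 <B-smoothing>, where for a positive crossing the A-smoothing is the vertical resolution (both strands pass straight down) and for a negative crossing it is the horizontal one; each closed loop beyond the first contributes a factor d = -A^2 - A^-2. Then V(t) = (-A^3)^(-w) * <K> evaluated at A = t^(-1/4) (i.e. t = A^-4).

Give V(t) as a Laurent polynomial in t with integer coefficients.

-t^2 + 3*t - 4 + 6*t^-1 - 6*t^-2 + 6*t^-3 - 5*t^-4 + 3*t^-5 - t^-6

Derivation:
Braid: s2 s1^-1 s1^-1 s2 s1^-1 s1^-1 s2 s1^-1 on 3 strands, 8 crossings.
Writhe w = (#positive) - (#negative) = 3 - 5 = -2.
State-sum expansion of <K>. There are 2^8 = 256 states.
For each crossing: s=0 is the vertical smoothing, s=1 horizontal. Crossing k contributes A^(sign_k * (1 - 2*s_k)); loop factor d = -A^2 - A^-2.
Tabulate the states by total A-exponent and number of loops L (A-exp: L × count):
  A^8: L=6 ×1
  A^6: L=5 ×8
  A^4: L=4 ×28
  A^2: L=3 ×55, L=5 ×1
  A^0: L=2 ×63, L=4 ×7
  A^-2: L=1 ×35, L=3 ×21
  A^-4: L=2 ×26, L=4 ×2
  A^-6: L=3 ×8
  A^-8: L=4 ×1
Each group contributes A^e * Σ count * d^(L-1):
Powers of d = -A^2 - A^-2: d^2 = A^4 + 2 + A^-4; d^3 = -A^6 - 3*A^2 - 3*A^-2 - A^-6; d^4 = A^8 + 4*A^4 + 6 + 4*A^-4 + A^-8; d^5 = -A^10 - 5*A^6 - 10*A^2 - 10*A^-2 - 5*A^-6 - A^-10.
  A^8 * (d^5) = -A^18 - 5*A^14 - 10*A^10 - 10*A^6 - 5*A^2 - A^-2
  A^6 * (8*d^4) = 8*A^14 + 32*A^10 + 48*A^6 + 32*A^2 + 8*A^-2
  A^4 * (28*d^3) = -28*A^10 - 84*A^6 - 84*A^2 - 28*A^-2
  A^2 * (55*d^2 + d^4) = A^10 + 59*A^6 + 116*A^2 + 59*A^-2 + A^-6
  A^0 * (63*d + 7*d^3) = -7*A^6 - 84*A^2 - 84*A^-2 - 7*A^-6
  A^-2 * (35 + 21*d^2) = 21*A^2 + 77*A^-2 + 21*A^-6
  A^-4 * (26*d + 2*d^3) = -2*A^2 - 32*A^-2 - 32*A^-6 - 2*A^-10
  A^-6 * (8*d^2) = 8*A^-2 + 16*A^-6 + 8*A^-10
  A^-8 * (d^3) = -A^-2 - 3*A^-6 - 3*A^-10 - A^-14
Summing the groups: <K> = -A^18 + 3*A^14 - 5*A^10 + 6*A^6 - 6*A^2 + 6*A^-2 - 4*A^-6 + 3*A^-10 - A^-14
Normalise by the writhe: (-A^3)^(-w) = (-A^3)^(2) = A^6, so f(A) = A^6 * <K> = -A^24 + 3*A^20 - 5*A^16 + 6*A^12 - 6*A^8 + 6*A^4 - 4 + 3*A^-4 - A^-8.
Substitute A = t^(-1/4), i.e. A^e → t^(-e/4): V(t) = -t^2 + 3*t - 4 + 6*t^-1 - 6*t^-2 + 6*t^-3 - 5*t^-4 + 3*t^-5 - t^-6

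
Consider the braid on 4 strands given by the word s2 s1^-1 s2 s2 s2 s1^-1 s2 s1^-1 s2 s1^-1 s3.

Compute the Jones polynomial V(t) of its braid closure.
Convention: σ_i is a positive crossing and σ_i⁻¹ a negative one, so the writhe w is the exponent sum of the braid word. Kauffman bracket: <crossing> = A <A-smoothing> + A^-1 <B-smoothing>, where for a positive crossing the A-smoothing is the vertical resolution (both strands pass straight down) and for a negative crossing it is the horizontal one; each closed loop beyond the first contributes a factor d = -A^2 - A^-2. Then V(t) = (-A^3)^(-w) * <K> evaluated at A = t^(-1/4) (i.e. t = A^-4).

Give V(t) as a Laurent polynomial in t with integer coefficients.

t^7 - 4*t^6 + 7*t^5 - 11*t^4 + 14*t^3 - 14*t^2 + 14*t - 10 + 7*t^-1 - 4*t^-2 + t^-3

Derivation:
The presented braid s2 s1^-1 s2 s2 s2 s1^-1 s2 s1^-1 s2 s1^-1 s3 on 4 strands reduces by inverse Markov moves (closure unchanged at each step):
  Destabilize: the word has the form β·s3 where s3 occurs only as the final letter (β ∈ B_3); drop it and the last strand → 3 strands.
Reduced to β = s2 s1^-1 s2 s2 s2 s1^-1 s2 s1^-1 s2 s1^-1 on 3 strands, 10 crossings.
Compute on β:
Braid: s2 s1^-1 s2 s2 s2 s1^-1 s2 s1^-1 s2 s1^-1 on 3 strands, 10 crossings.
Writhe w = (#positive) - (#negative) = 6 - 4 = 2.
State-sum expansion of <K>. There are 2^10 = 1024 states.
For each crossing: s=0 is the vertical smoothing, s=1 horizontal. Crossing k contributes A^(sign_k * (1 - 2*s_k)); loop factor d = -A^2 - A^-2.
Tabulate the states by total A-exponent and number of loops L (A-exp: L × count):
  A^10: L=5 ×1
  A^8: L=4 ×10
  A^6: L=3 ×42, L=5 ×3
  A^4: L=2 ×90, L=4 ×29, L=6 ×1
  A^2: L=1 ×87, L=3 ×110, L=5 ×13
  A^0: L=2 ×179, L=4 ×71, L=6 ×2
  A^-2: L=3 ×187, L=5 ×23
  A^-4: L=4 ×117, L=6 ×3
  A^-6: L=5 ×45
  A^-8: L=6 ×10
  A^-10: L=7 ×1
Each group contributes A^e * Σ count * d^(L-1):
Powers of d = -A^2 - A^-2: d^2 = A^4 + 2 + A^-4; d^3 = -A^6 - 3*A^2 - 3*A^-2 - A^-6; d^4 = A^8 + 4*A^4 + 6 + 4*A^-4 + A^-8; d^5 = -A^10 - 5*A^6 - 10*A^2 - 10*A^-2 - 5*A^-6 - A^-10; d^6 = A^12 + 6*A^8 + 15*A^4 + 20 + 15*A^-4 + 6*A^-8 + A^-12.
  A^10 * (d^4) = A^18 + 4*A^14 + 6*A^10 + 4*A^6 + A^2
  A^8 * (10*d^3) = -10*A^14 - 30*A^10 - 30*A^6 - 10*A^2
  A^6 * (42*d^2 + 3*d^4) = 3*A^14 + 54*A^10 + 102*A^6 + 54*A^2 + 3*A^-2
  A^4 * (90*d + 29*d^3 + d^5) = -A^14 - 34*A^10 - 187*A^6 - 187*A^2 - 34*A^-2 - A^-6
  A^2 * (87 + 110*d^2 + 13*d^4) = 13*A^10 + 162*A^6 + 385*A^2 + 162*A^-2 + 13*A^-6
  A^0 * (179*d + 71*d^3 + 2*d^5) = -2*A^10 - 81*A^6 - 412*A^2 - 412*A^-2 - 81*A^-6 - 2*A^-10
  A^-2 * (187*d^2 + 23*d^4) = 23*A^6 + 279*A^2 + 512*A^-2 + 279*A^-6 + 23*A^-10
  A^-4 * (117*d^3 + 3*d^5) = -3*A^6 - 132*A^2 - 381*A^-2 - 381*A^-6 - 132*A^-10 - 3*A^-14
  A^-6 * (45*d^4) = 45*A^2 + 180*A^-2 + 270*A^-6 + 180*A^-10 + 45*A^-14
  A^-8 * (10*d^5) = -10*A^2 - 50*A^-2 - 100*A^-6 - 100*A^-10 - 50*A^-14 - 10*A^-18
  A^-10 * (d^6) = A^2 + 6*A^-2 + 15*A^-6 + 20*A^-10 + 15*A^-14 + 6*A^-18 + A^-22
Summing the groups: <K> = A^18 - 4*A^14 + 7*A^10 - 10*A^6 + 14*A^2 - 14*A^-2 + 14*A^-6 - 11*A^-10 + 7*A^-14 - 4*A^-18 + A^-22
Normalise by the writhe: (-A^3)^(-w) = (-A^3)^(-2) = A^-6, so f(A) = A^-6 * <K> = A^12 - 4*A^8 + 7*A^4 - 10 + 14*A^-4 - 14*A^-8 + 14*A^-12 - 11*A^-16 + 7*A^-20 - 4*A^-24 + A^-28.
Substitute A = t^(-1/4), i.e. A^e → t^(-e/4): V(t) = t^7 - 4*t^6 + 7*t^5 - 11*t^4 + 14*t^3 - 14*t^2 + 14*t - 10 + 7*t^-1 - 4*t^-2 + t^-3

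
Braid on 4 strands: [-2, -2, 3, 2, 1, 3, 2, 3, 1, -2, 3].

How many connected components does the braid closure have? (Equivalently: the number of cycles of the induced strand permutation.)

3

Derivation:
Track the strand permutation on 4 strands, starting from identity.
  step 1: s2^-1 swaps positions 2,3 -> [1 3 2 4]
  step 2: s2^-1 swaps positions 2,3 -> [1 2 3 4]
  step 3: s3 swaps positions 3,4 -> [1 2 4 3]
  step 4: s2 swaps positions 2,3 -> [1 4 2 3]
  step 5: s1 swaps positions 1,2 -> [4 1 2 3]
  step 6: s3 swaps positions 3,4 -> [4 1 3 2]
  step 7: s2 swaps positions 2,3 -> [4 3 1 2]
  step 8: s3 swaps positions 3,4 -> [4 3 2 1]
  step 9: s1 swaps positions 1,2 -> [3 4 2 1]
  step 10: s2^-1 swaps positions 2,3 -> [3 2 4 1]
  step 11: s3 swaps positions 3,4 -> [3 2 1 4]
Final permutation (position -> original strand): [3 2 1 4]
Closure components = cycle count of this permutation = 3.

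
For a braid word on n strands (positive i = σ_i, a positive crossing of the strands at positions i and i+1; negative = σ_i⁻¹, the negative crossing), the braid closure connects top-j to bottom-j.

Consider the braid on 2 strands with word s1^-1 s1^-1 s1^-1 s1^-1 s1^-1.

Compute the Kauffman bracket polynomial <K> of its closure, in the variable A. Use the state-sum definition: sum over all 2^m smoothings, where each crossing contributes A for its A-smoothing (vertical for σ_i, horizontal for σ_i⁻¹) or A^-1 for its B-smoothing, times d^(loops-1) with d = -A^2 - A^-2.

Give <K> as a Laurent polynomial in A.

Braid: s1^-1 s1^-1 s1^-1 s1^-1 s1^-1 on 2 strands, 5 crossings.
Writhe w = (#positive) - (#negative) = 0 - 5 = -5.
State-sum expansion of <K>. There are 2^5 = 32 states.
Smooth each crossing (0=||, 1=⌣⌢); contribution A^(Σ sign_k(1-2s_k)) * d^(L-1).
  state 00000: A-exp=-5, loops=2, term = A^-5 * d^1
  state 00001: A-exp=-3, loops=1, term = A^-3 * d^0
  state 00010: A-exp=-3, loops=1, term = A^-3 * d^0
  state 00011: A-exp=-1, loops=2, term = A^-1 * d^1
  state 00100: A-exp=-3, loops=1, term = A^-3 * d^0
  state 00101: A-exp=-1, loops=2, term = A^-1 * d^1
  state 00110: A-exp=-1, loops=2, term = A^-1 * d^1
  state 00111: A-exp=+1, loops=3, term = A^1 * d^2
  state 01000: A-exp=-3, loops=1, term = A^-3 * d^0
  state 01001: A-exp=-1, loops=2, term = A^-1 * d^1
  state 01010: A-exp=-1, loops=2, term = A^-1 * d^1
  state 01011: A-exp=+1, loops=3, term = A^1 * d^2
  state 01100: A-exp=-1, loops=2, term = A^-1 * d^1
  state 01101: A-exp=+1, loops=3, term = A^1 * d^2
  state 01110: A-exp=+1, loops=3, term = A^1 * d^2
  state 01111: A-exp=+3, loops=4, term = A^3 * d^3
  state 10000: A-exp=-3, loops=1, term = A^-3 * d^0
  state 10001: A-exp=-1, loops=2, term = A^-1 * d^1
  state 10010: A-exp=-1, loops=2, term = A^-1 * d^1
  state 10011: A-exp=+1, loops=3, term = A^1 * d^2
  state 10100: A-exp=-1, loops=2, term = A^-1 * d^1
  state 10101: A-exp=+1, loops=3, term = A^1 * d^2
  state 10110: A-exp=+1, loops=3, term = A^1 * d^2
  state 10111: A-exp=+3, loops=4, term = A^3 * d^3
  state 11000: A-exp=-1, loops=2, term = A^-1 * d^1
  state 11001: A-exp=+1, loops=3, term = A^1 * d^2
  state 11010: A-exp=+1, loops=3, term = A^1 * d^2
  state 11011: A-exp=+3, loops=4, term = A^3 * d^3
  state 11100: A-exp=+1, loops=3, term = A^1 * d^2
  state 11101: A-exp=+3, loops=4, term = A^3 * d^3
  state 11110: A-exp=+3, loops=4, term = A^3 * d^3
  state 11111: A-exp=+5, loops=5, term = A^5 * d^4
Collect the terms by A-exponent (count of states per loop number):
Powers of d = -A^2 - A^-2: d^2 = A^4 + 2 + A^-4; d^3 = -A^6 - 3*A^2 - 3*A^-2 - A^-6; d^4 = A^8 + 4*A^4 + 6 + 4*A^-4 + A^-8.
  A^5 * (d^4) = A^13 + 4*A^9 + 6*A^5 + 4*A + A^-3
  A^3 * (5*d^3) = -5*A^9 - 15*A^5 - 15*A - 5*A^-3
  A^1 * (10*d^2) = 10*A^5 + 20*A + 10*A^-3
  A^-1 * (10*d) = -10*A - 10*A^-3
  A^-3 * (5) = 5*A^-3
  A^-5 * (d) = -A^-3 - A^-7
Summing the groups: <K> = A^13 - A^9 + A^5 - A - A^-7

Answer: A^13 - A^9 + A^5 - A - A^-7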